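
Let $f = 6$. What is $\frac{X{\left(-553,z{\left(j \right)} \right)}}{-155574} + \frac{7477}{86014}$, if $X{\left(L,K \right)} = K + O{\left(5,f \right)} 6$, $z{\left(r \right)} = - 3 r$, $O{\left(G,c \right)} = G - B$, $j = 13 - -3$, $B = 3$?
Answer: $\frac{64795739}{743419002} \approx 0.087159$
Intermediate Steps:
$j = 16$ ($j = 13 + 3 = 16$)
$O{\left(G,c \right)} = -3 + G$ ($O{\left(G,c \right)} = G - 3 = -3 + G$)
$X{\left(L,K \right)} = 12 + K$ ($X{\left(L,K \right)} = K + \left(-3 + 5\right) 6 = K + 2 \cdot 6 = K + 12 = 12 + K$)
$\frac{X{\left(-553,z{\left(j \right)} \right)}}{-155574} + \frac{7477}{86014} = \frac{12 - 48}{-155574} + \frac{7477}{86014} = \left(12 - 48\right) \left(- \frac{1}{155574}\right) + 7477 \cdot \frac{1}{86014} = \left(-36\right) \left(- \frac{1}{155574}\right) + \frac{7477}{86014} = \frac{2}{8643} + \frac{7477}{86014} = \frac{64795739}{743419002}$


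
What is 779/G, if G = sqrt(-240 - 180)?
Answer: -779*I*sqrt(105)/210 ≈ -38.011*I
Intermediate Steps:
G = 2*I*sqrt(105) (G = sqrt(-420) = 2*I*sqrt(105) ≈ 20.494*I)
779/G = 779/((2*I*sqrt(105))) = 779*(-I*sqrt(105)/210) = -779*I*sqrt(105)/210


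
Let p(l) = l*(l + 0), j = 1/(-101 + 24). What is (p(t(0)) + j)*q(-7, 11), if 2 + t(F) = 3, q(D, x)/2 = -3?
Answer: -456/77 ≈ -5.9221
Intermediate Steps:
q(D, x) = -6 (q(D, x) = 2*(-3) = -6)
j = -1/77 (j = 1/(-77) = -1/77 ≈ -0.012987)
t(F) = 1 (t(F) = -2 + 3 = 1)
p(l) = l² (p(l) = l*l = l²)
(p(t(0)) + j)*q(-7, 11) = (1² - 1/77)*(-6) = (1 - 1/77)*(-6) = (76/77)*(-6) = -456/77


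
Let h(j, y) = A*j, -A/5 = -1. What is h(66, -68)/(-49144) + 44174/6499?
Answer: 1084371193/159693428 ≈ 6.7903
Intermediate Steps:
A = 5 (A = -5*(-1) = 5)
h(j, y) = 5*j
h(66, -68)/(-49144) + 44174/6499 = (5*66)/(-49144) + 44174/6499 = 330*(-1/49144) + 44174*(1/6499) = -165/24572 + 44174/6499 = 1084371193/159693428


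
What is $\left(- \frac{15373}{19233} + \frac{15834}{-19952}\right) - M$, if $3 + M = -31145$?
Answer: $\frac{206069363575}{6616152} \approx 31146.0$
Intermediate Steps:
$M = -31148$ ($M = -3 - 31145 = -31148$)
$\left(- \frac{15373}{19233} + \frac{15834}{-19952}\right) - M = \left(- \frac{15373}{19233} + \frac{15834}{-19952}\right) - -31148 = \left(\left(-15373\right) \frac{1}{19233} + 15834 \left(- \frac{1}{19952}\right)\right) + 31148 = \left(- \frac{15373}{19233} - \frac{273}{344}\right) + 31148 = - \frac{10538921}{6616152} + 31148 = \frac{206069363575}{6616152}$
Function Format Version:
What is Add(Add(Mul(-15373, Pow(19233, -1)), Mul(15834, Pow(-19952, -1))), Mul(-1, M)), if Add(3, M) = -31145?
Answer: Rational(206069363575, 6616152) ≈ 31146.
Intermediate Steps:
M = -31148 (M = Add(-3, -31145) = -31148)
Add(Add(Mul(-15373, Pow(19233, -1)), Mul(15834, Pow(-19952, -1))), Mul(-1, M)) = Add(Add(Mul(-15373, Pow(19233, -1)), Mul(15834, Pow(-19952, -1))), Mul(-1, -31148)) = Add(Add(Mul(-15373, Rational(1, 19233)), Mul(15834, Rational(-1, 19952))), 31148) = Add(Add(Rational(-15373, 19233), Rational(-273, 344)), 31148) = Add(Rational(-10538921, 6616152), 31148) = Rational(206069363575, 6616152)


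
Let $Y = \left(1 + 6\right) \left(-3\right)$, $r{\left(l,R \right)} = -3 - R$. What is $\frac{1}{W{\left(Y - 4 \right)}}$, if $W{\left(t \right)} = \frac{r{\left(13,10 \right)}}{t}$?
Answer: $\frac{25}{13} \approx 1.9231$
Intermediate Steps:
$Y = -21$ ($Y = 7 \left(-3\right) = -21$)
$W{\left(t \right)} = - \frac{13}{t}$ ($W{\left(t \right)} = \frac{-3 - 10}{t} = - \frac{13}{t}$)
$\frac{1}{W{\left(Y - 4 \right)}} = \frac{1}{\left(-13\right) \frac{1}{-21 - 4}} = \frac{1}{\left(-13\right) \frac{1}{-25}} = \frac{1}{\left(-13\right) \left(- \frac{1}{25}\right)} = \frac{1}{\frac{13}{25}} = \frac{25}{13}$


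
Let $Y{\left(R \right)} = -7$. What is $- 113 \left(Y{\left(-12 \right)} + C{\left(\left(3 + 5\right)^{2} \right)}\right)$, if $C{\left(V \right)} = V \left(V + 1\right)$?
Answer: $-469289$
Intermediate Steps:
$C{\left(V \right)} = V \left(1 + V\right)$
$- 113 \left(Y{\left(-12 \right)} + C{\left(\left(3 + 5\right)^{2} \right)}\right) = - 113 \left(-7 + \left(3 + 5\right)^{2} \left(1 + \left(3 + 5\right)^{2}\right)\right) = - 113 \left(-7 + 8^{2} \left(1 + 8^{2}\right)\right) = - 113 \left(-7 + 64 \left(1 + 64\right)\right) = - 113 \left(-7 + 64 \cdot 65\right) = - 113 \left(-7 + 4160\right) = \left(-113\right) 4153 = -469289$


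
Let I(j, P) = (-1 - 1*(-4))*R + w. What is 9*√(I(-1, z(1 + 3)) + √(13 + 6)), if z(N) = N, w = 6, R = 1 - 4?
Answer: 9*√(-3 + √19) ≈ 10.491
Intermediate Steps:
R = -3
I(j, P) = -3 (I(j, P) = (-1 - 1*(-4))*(-3) + 6 = (-1 + 4)*(-3) + 6 = 3*(-3) + 6 = -9 + 6 = -3)
9*√(I(-1, z(1 + 3)) + √(13 + 6)) = 9*√(-3 + √(13 + 6)) = 9*√(-3 + √19)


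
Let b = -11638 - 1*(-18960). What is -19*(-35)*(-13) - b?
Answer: -15967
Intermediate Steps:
b = 7322 (b = -11638 + 18960 = 7322)
-19*(-35)*(-13) - b = -19*(-35)*(-13) - 1*7322 = 665*(-13) - 7322 = -8645 - 7322 = -15967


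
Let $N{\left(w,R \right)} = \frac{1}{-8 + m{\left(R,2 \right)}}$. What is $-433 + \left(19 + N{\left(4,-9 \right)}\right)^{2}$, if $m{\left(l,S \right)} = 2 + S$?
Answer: $- \frac{1303}{16} \approx -81.438$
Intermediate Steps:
$N{\left(w,R \right)} = - \frac{1}{4}$ ($N{\left(w,R \right)} = \frac{1}{-8 + \left(2 + 2\right)} = \frac{1}{-8 + 4} = \frac{1}{-4} = - \frac{1}{4}$)
$-433 + \left(19 + N{\left(4,-9 \right)}\right)^{2} = -433 + \left(19 - \frac{1}{4}\right)^{2} = -433 + \left(\frac{75}{4}\right)^{2} = -433 + \frac{5625}{16} = - \frac{1303}{16}$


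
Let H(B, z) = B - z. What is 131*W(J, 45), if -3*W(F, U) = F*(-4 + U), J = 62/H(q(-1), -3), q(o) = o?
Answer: -166501/3 ≈ -55500.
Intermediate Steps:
J = 31 (J = 62/(-1 - 1*(-3)) = 62/(-1 + 3) = 62/2 = 62*(½) = 31)
W(F, U) = -F*(-4 + U)/3
131*W(J, 45) = 131*((⅓)*31*(4 - 1*45)) = 131*((⅓)*31*(4 - 45)) = 131*((⅓)*31*(-41)) = 131*(-1271/3) = -166501/3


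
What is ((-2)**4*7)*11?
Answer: 1232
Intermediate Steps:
((-2)**4*7)*11 = (16*7)*11 = 112*11 = 1232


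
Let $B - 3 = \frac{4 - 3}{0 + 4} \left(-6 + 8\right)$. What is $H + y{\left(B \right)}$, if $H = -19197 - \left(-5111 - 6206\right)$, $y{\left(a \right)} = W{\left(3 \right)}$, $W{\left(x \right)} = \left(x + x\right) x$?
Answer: $-7862$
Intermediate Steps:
$B = \frac{7}{2}$ ($B = 3 + \frac{4 - 3}{0 + 4} \left(-6 + 8\right) = 3 + 1 \cdot \frac{1}{4} \cdot 2 = 3 + \frac{1}{4} \cdot 2 = 3 + \frac{1}{2} = \frac{7}{2} \approx 3.5$)
$W{\left(x \right)} = 2 x^{2}$ ($W{\left(x \right)} = 2 x x = 2 x^{2}$)
$y{\left(a \right)} = 18$ ($y{\left(a \right)} = 2 \cdot 3^{2} = 2 \cdot 9 = 18$)
$H = -7880$ ($H = -19197 - -11317 = -19197 + 11317 = -7880$)
$H + y{\left(B \right)} = -7880 + 18 = -7862$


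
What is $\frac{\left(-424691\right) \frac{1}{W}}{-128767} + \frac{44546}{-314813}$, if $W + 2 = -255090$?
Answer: $- \frac{1463355384697727}{10340798472957532} \approx -0.14151$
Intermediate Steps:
$W = -255092$ ($W = -2 - 255090 = -255092$)
$\frac{\left(-424691\right) \frac{1}{W}}{-128767} + \frac{44546}{-314813} = \frac{\left(-424691\right) \frac{1}{-255092}}{-128767} + \frac{44546}{-314813} = \left(-424691\right) \left(- \frac{1}{255092}\right) \left(- \frac{1}{128767}\right) + 44546 \left(- \frac{1}{314813}\right) = \frac{424691}{255092} \left(- \frac{1}{128767}\right) - \frac{44546}{314813} = - \frac{424691}{32847431564} - \frac{44546}{314813} = - \frac{1463355384697727}{10340798472957532}$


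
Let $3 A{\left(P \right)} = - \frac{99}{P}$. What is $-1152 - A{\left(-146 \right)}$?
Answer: $- \frac{168225}{146} \approx -1152.2$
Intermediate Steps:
$A{\left(P \right)} = - \frac{33}{P}$ ($A{\left(P \right)} = \frac{\left(-99\right) \frac{1}{P}}{3} = - \frac{33}{P}$)
$-1152 - A{\left(-146 \right)} = -1152 - - \frac{33}{-146} = -1152 - \left(-33\right) \left(- \frac{1}{146}\right) = -1152 - \frac{33}{146} = - \frac{168225}{146}$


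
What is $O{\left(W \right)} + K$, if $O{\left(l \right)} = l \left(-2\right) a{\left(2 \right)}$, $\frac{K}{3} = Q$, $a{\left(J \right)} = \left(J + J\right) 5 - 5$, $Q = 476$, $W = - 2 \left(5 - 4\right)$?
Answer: $1488$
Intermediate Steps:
$W = -2$ ($W = \left(-2\right) 1 = -2$)
$a{\left(J \right)} = -5 + 10 J$ ($a{\left(J \right)} = 2 J 5 - 5 = 10 J - 5 = -5 + 10 J$)
$K = 1428$ ($K = 3 \cdot 476 = 1428$)
$O{\left(l \right)} = - 30 l$ ($O{\left(l \right)} = l \left(-2\right) \left(-5 + 10 \cdot 2\right) = - 2 l \left(-5 + 20\right) = - 2 l 15 = - 30 l$)
$O{\left(W \right)} + K = \left(-30\right) \left(-2\right) + 1428 = 60 + 1428 = 1488$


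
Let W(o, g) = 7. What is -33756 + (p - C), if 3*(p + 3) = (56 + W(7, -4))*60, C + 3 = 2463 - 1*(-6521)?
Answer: -41480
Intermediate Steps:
C = 8981 (C = -3 + (2463 - 1*(-6521)) = -3 + (2463 + 6521) = -3 + 8984 = 8981)
p = 1257 (p = -3 + ((56 + 7)*60)/3 = -3 + (63*60)/3 = -3 + (⅓)*3780 = -3 + 1260 = 1257)
-33756 + (p - C) = -33756 + (1257 - 1*8981) = -33756 + (1257 - 8981) = -33756 - 7724 = -41480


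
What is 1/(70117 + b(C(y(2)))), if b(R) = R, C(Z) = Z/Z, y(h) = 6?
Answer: 1/70118 ≈ 1.4262e-5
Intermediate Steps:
C(Z) = 1
1/(70117 + b(C(y(2)))) = 1/(70117 + 1) = 1/70118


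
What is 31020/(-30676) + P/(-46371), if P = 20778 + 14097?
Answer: -209021160/118539733 ≈ -1.7633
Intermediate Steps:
P = 34875
31020/(-30676) + P/(-46371) = 31020/(-30676) + 34875/(-46371) = 31020*(-1/30676) + 34875*(-1/46371) = -7755/7669 - 11625/15457 = -209021160/118539733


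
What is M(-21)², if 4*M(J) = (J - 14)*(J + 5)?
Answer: 19600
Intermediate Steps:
M(J) = (-14 + J)*(5 + J)/4 (M(J) = ((J - 14)*(J + 5))/4 = ((-14 + J)*(5 + J))/4 = (-14 + J)*(5 + J)/4)
M(-21)² = (-35/2 - 9/4*(-21) + (¼)*(-21)²)² = (-35/2 + 189/4 + (¼)*441)² = (-35/2 + 189/4 + 441/4)² = 140² = 19600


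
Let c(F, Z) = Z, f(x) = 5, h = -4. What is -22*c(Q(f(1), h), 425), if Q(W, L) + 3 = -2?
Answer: -9350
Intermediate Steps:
Q(W, L) = -5 (Q(W, L) = -3 - 2 = -5)
-22*c(Q(f(1), h), 425) = -22*425 = -9350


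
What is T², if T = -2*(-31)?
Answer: 3844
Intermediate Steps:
T = 62
T² = 62² = 3844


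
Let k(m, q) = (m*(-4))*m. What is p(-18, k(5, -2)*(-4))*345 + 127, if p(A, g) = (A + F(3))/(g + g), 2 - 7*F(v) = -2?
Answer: 66911/560 ≈ 119.48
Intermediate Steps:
k(m, q) = -4*m² (k(m, q) = (-4*m)*m = -4*m²)
F(v) = 4/7 (F(v) = 2/7 - ⅐*(-2) = 2/7 + 2/7 = 4/7)
p(A, g) = (4/7 + A)/(2*g) (p(A, g) = (A + 4/7)/(g + g) = (4/7 + A)/((2*g)) = (4/7 + A)*(1/(2*g)) = (4/7 + A)/(2*g))
p(-18, k(5, -2)*(-4))*345 + 127 = ((4 + 7*(-18))/(14*((-4*5²*(-4)))))*345 + 127 = ((4 - 126)/(14*((-4*25*(-4)))))*345 + 127 = ((1/14)*(-122)/(-100*(-4)))*345 + 127 = ((1/14)*(-122)/400)*345 + 127 = ((1/14)*(1/400)*(-122))*345 + 127 = -61/2800*345 + 127 = -4209/560 + 127 = 66911/560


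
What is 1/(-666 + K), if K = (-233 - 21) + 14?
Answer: -1/906 ≈ -0.0011038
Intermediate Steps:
K = -240 (K = -254 + 14 = -240)
1/(-666 + K) = 1/(-666 - 240) = 1/(-906) = -1/906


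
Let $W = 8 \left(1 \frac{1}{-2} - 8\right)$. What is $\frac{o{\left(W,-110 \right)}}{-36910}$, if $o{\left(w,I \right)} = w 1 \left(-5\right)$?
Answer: $- \frac{34}{3691} \approx -0.0092116$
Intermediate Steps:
$W = -68$ ($W = 8 \left(1 \left(- \frac{1}{2}\right) - 8\right) = 8 \left(- \frac{1}{2} - 8\right) = 8 \left(- \frac{17}{2}\right) = -68$)
$o{\left(w,I \right)} = - 5 w$ ($o{\left(w,I \right)} = w \left(-5\right) = - 5 w$)
$\frac{o{\left(W,-110 \right)}}{-36910} = \frac{\left(-5\right) \left(-68\right)}{-36910} = 340 \left(- \frac{1}{36910}\right) = - \frac{34}{3691}$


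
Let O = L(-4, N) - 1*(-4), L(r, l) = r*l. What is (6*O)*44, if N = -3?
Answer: 4224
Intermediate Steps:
L(r, l) = l*r
O = 16 (O = -3*(-4) - 1*(-4) = 12 + 4 = 16)
(6*O)*44 = (6*16)*44 = 96*44 = 4224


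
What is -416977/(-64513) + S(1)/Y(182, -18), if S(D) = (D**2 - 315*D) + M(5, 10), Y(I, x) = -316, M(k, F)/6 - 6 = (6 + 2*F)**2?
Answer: -55982691/10193054 ≈ -5.4922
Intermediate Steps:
M(k, F) = 36 + 6*(6 + 2*F)**2
S(D) = 4092 + D**2 - 315*D (S(D) = (D**2 - 315*D) + (36 + 24*(3 + 10)**2) = (D**2 - 315*D) + (36 + 24*13**2) = (D**2 - 315*D) + (36 + 24*169) = (D**2 - 315*D) + (36 + 4056) = (D**2 - 315*D) + 4092 = 4092 + D**2 - 315*D)
-416977/(-64513) + S(1)/Y(182, -18) = -416977/(-64513) + (4092 + 1**2 - 315*1)/(-316) = -416977*(-1/64513) + (4092 + 1 - 315)*(-1/316) = 416977/64513 + 3778*(-1/316) = 416977/64513 - 1889/158 = -55982691/10193054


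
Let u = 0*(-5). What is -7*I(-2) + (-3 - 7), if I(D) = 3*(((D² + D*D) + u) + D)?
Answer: -136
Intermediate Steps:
u = 0
I(D) = 3*D + 6*D² (I(D) = 3*(((D² + D*D) + 0) + D) = 3*(((D² + D²) + 0) + D) = 3*((2*D² + 0) + D) = 3*(2*D² + D) = 3*(D + 2*D²) = 3*D + 6*D²)
-7*I(-2) + (-3 - 7) = -21*(-2)*(1 + 2*(-2)) + (-3 - 7) = -21*(-2)*(1 - 4) - 10 = -21*(-2)*(-3) - 10 = -7*18 - 10 = -126 - 10 = -136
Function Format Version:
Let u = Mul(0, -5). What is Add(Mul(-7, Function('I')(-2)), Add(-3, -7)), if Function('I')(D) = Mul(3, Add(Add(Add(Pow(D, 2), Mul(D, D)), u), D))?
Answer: -136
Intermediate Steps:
u = 0
Function('I')(D) = Add(Mul(3, D), Mul(6, Pow(D, 2))) (Function('I')(D) = Mul(3, Add(Add(Add(Pow(D, 2), Mul(D, D)), 0), D)) = Mul(3, Add(Add(Add(Pow(D, 2), Pow(D, 2)), 0), D)) = Mul(3, Add(Add(Mul(2, Pow(D, 2)), 0), D)) = Mul(3, Add(Mul(2, Pow(D, 2)), D)) = Mul(3, Add(D, Mul(2, Pow(D, 2)))) = Add(Mul(3, D), Mul(6, Pow(D, 2))))
Add(Mul(-7, Function('I')(-2)), Add(-3, -7)) = Add(Mul(-7, Mul(3, -2, Add(1, Mul(2, -2)))), Add(-3, -7)) = Add(Mul(-7, Mul(3, -2, Add(1, -4))), -10) = Add(Mul(-7, Mul(3, -2, -3)), -10) = Add(Mul(-7, 18), -10) = Add(-126, -10) = -136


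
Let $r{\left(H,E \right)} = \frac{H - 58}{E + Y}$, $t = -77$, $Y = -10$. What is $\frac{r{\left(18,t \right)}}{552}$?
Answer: $\frac{5}{6003} \approx 0.00083292$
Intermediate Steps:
$r{\left(H,E \right)} = \frac{-58 + H}{-10 + E}$ ($r{\left(H,E \right)} = \frac{H - 58}{E - 10} = \frac{-58 + H}{-10 + E}$)
$\frac{r{\left(18,t \right)}}{552} = \frac{\frac{1}{-10 - 77} \left(-58 + 18\right)}{552} = \frac{1}{-87} \left(-40\right) \frac{1}{552} = \left(- \frac{1}{87}\right) \left(-40\right) \frac{1}{552} = \frac{40}{87} \cdot \frac{1}{552} = \frac{5}{6003}$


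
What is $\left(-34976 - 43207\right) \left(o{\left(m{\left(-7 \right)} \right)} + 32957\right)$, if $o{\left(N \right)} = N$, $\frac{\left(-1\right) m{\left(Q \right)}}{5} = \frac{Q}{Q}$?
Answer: $-2576286216$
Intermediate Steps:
$m{\left(Q \right)} = -5$ ($m{\left(Q \right)} = - 5 \frac{Q}{Q} = \left(-5\right) 1 = -5$)
$\left(-34976 - 43207\right) \left(o{\left(m{\left(-7 \right)} \right)} + 32957\right) = \left(-34976 - 43207\right) \left(-5 + 32957\right) = \left(-78183\right) 32952 = -2576286216$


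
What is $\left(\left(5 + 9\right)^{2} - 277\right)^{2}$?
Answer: $6561$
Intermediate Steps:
$\left(\left(5 + 9\right)^{2} - 277\right)^{2} = \left(14^{2} - 277\right)^{2} = \left(196 - 277\right)^{2} = \left(-81\right)^{2} = 6561$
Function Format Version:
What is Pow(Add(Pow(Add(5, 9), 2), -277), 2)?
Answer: 6561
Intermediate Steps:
Pow(Add(Pow(Add(5, 9), 2), -277), 2) = Pow(Add(Pow(14, 2), -277), 2) = Pow(Add(196, -277), 2) = Pow(-81, 2) = 6561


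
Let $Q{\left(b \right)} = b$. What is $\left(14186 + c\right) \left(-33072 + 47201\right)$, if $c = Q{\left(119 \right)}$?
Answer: $202115345$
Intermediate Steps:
$c = 119$
$\left(14186 + c\right) \left(-33072 + 47201\right) = \left(14186 + 119\right) \left(-33072 + 47201\right) = 14305 \cdot 14129 = 202115345$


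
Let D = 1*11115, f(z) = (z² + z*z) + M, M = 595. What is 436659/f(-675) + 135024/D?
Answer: 144603869/11452155 ≈ 12.627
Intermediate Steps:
f(z) = 595 + 2*z² (f(z) = (z² + z*z) + 595 = (z² + z²) + 595 = 2*z² + 595 = 595 + 2*z²)
D = 11115
436659/f(-675) + 135024/D = 436659/(595 + 2*(-675)²) + 135024/11115 = 436659/(595 + 2*455625) + 135024*(1/11115) = 436659/(595 + 911250) + 45008/3705 = 436659/911845 + 45008/3705 = 436659*(1/911845) + 45008/3705 = 7401/15455 + 45008/3705 = 144603869/11452155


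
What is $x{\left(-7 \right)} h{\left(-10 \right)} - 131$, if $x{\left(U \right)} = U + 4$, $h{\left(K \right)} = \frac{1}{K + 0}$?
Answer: $- \frac{1307}{10} \approx -130.7$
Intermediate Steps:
$h{\left(K \right)} = \frac{1}{K}$
$x{\left(U \right)} = 4 + U$
$x{\left(-7 \right)} h{\left(-10 \right)} - 131 = \frac{4 - 7}{-10} - 131 = \left(-3\right) \left(- \frac{1}{10}\right) - 131 = \frac{3}{10} - 131 = - \frac{1307}{10}$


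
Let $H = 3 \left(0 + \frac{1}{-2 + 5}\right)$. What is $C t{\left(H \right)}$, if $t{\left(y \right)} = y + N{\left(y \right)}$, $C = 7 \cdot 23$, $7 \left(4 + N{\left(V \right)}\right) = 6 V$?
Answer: $-345$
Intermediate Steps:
$N{\left(V \right)} = -4 + \frac{6 V}{7}$
$H = 1$ ($H = 3 \left(0 + \frac{1}{3}\right) = 3 \cdot \frac{1}{3} = 1$)
$C = 161$
$t{\left(y \right)} = -4 + \frac{13 y}{7}$ ($t{\left(y \right)} = y + \left(-4 + \frac{6 y}{7}\right) = -4 + \frac{13 y}{7}$)
$C t{\left(H \right)} = 161 \left(-4 + \frac{13}{7} \cdot 1\right) = 161 \left(-4 + \frac{13}{7}\right) = 161 \left(- \frac{15}{7}\right) = -345$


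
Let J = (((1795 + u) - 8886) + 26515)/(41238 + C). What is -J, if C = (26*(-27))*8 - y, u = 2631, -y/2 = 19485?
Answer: -22055/74592 ≈ -0.29568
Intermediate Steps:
y = -38970 (y = -2*19485 = -38970)
C = 33354 (C = (26*(-27))*8 - 1*(-38970) = -702*8 + 38970 = -5616 + 38970 = 33354)
J = 22055/74592 (J = (((1795 + 2631) - 8886) + 26515)/(41238 + 33354) = ((4426 - 8886) + 26515)/74592 = (-4460 + 26515)*(1/74592) = 22055*(1/74592) = 22055/74592 ≈ 0.29568)
-J = -1*22055/74592 = -22055/74592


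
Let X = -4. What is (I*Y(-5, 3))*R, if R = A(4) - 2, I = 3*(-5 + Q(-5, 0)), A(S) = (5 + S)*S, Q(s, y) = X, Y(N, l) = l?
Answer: -2754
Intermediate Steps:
Q(s, y) = -4
A(S) = S*(5 + S)
I = -27 (I = 3*(-5 - 4) = 3*(-9) = -27)
R = 34 (R = 4*(5 + 4) - 2 = 4*9 - 2 = 36 - 2 = 34)
(I*Y(-5, 3))*R = -27*3*34 = -81*34 = -2754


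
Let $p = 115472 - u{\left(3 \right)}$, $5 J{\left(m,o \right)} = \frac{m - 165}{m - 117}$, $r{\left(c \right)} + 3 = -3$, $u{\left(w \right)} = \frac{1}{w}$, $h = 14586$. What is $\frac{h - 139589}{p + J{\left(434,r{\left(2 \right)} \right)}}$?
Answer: $- \frac{594389265}{549068582} \approx -1.0825$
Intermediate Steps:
$r{\left(c \right)} = -6$ ($r{\left(c \right)} = -3 - 3 = -6$)
$J{\left(m,o \right)} = \frac{-165 + m}{5 \left(-117 + m\right)}$ ($J{\left(m,o \right)} = \frac{\left(m - 165\right) \frac{1}{m - 117}}{5} = \frac{\left(-165 + m\right) \frac{1}{-117 + m}}{5} = \frac{\frac{1}{-117 + m} \left(-165 + m\right)}{5} = \frac{-165 + m}{5 \left(-117 + m\right)}$)
$p = \frac{346415}{3}$ ($p = 115472 - \frac{1}{3} = \frac{346415}{3} \approx 1.1547 \cdot 10^{5}$)
$\frac{h - 139589}{p + J{\left(434,r{\left(2 \right)} \right)}} = \frac{14586 - 139589}{\frac{346415}{3} + \frac{-165 + 434}{5 \left(-117 + 434\right)}} = - \frac{125003}{\frac{346415}{3} + \frac{1}{5} \cdot \frac{1}{317} \cdot 269} = - \frac{125003}{\frac{346415}{3} + \frac{269}{1585}} = - \frac{125003}{\frac{549068582}{4755}} = \left(-125003\right) \frac{4755}{549068582} = - \frac{594389265}{549068582}$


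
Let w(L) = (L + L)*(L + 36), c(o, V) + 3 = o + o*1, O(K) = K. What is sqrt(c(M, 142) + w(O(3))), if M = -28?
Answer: 5*sqrt(7) ≈ 13.229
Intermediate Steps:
c(o, V) = -3 + 2*o (c(o, V) = -3 + (o + o*1) = -3 + (o + o) = -3 + 2*o)
w(L) = 2*L*(36 + L) (w(L) = (2*L)*(36 + L) = 2*L*(36 + L))
sqrt(c(M, 142) + w(O(3))) = sqrt((-3 + 2*(-28)) + 2*3*(36 + 3)) = sqrt((-3 - 56) + 2*3*39) = sqrt(-59 + 234) = sqrt(175) = 5*sqrt(7)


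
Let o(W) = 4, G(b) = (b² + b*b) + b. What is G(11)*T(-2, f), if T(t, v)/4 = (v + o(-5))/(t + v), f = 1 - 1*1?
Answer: -2024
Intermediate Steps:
G(b) = b + 2*b² (G(b) = (b² + b²) + b = 2*b² + b = b + 2*b²)
f = 0 (f = 1 - 1 = 0)
T(t, v) = 4*(4 + v)/(t + v) (T(t, v) = 4*((v + 4)/(t + v)) = 4*((4 + v)/(t + v)) = 4*(4 + v)/(t + v))
G(11)*T(-2, f) = (11*(1 + 2*11))*(4*(4 + 0)/(-2 + 0)) = (11*(1 + 22))*(4*4/(-2)) = (11*23)*(4*(-½)*4) = 253*(-8) = -2024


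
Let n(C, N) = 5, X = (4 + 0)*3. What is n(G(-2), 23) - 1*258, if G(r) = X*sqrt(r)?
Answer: -253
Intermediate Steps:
X = 12 (X = 4*3 = 12)
G(r) = 12*sqrt(r)
n(G(-2), 23) - 1*258 = 5 - 1*258 = 5 - 258 = -253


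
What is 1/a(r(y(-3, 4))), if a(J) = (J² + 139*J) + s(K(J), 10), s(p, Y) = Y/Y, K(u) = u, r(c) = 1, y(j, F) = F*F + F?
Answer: 1/141 ≈ 0.0070922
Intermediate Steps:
y(j, F) = F + F² (y(j, F) = F² + F = F + F²)
s(p, Y) = 1
a(J) = 1 + J² + 139*J (a(J) = (J² + 139*J) + 1 = 1 + J² + 139*J)
1/a(r(y(-3, 4))) = 1/(1 + 1² + 139*1) = 1/(1 + 1 + 139) = 1/141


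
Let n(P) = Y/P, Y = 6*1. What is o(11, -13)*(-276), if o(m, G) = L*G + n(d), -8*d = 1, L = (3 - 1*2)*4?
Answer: 27600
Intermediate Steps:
L = 4 (L = (3 - 2)*4 = 1*4 = 4)
d = -1/8 (d = -1/8*1 = -1/8 ≈ -0.12500)
Y = 6
n(P) = 6/P
o(m, G) = -48 + 4*G (o(m, G) = 4*G + 6/(-1/8) = 4*G + 6*(-8) = 4*G - 48 = -48 + 4*G)
o(11, -13)*(-276) = (-48 + 4*(-13))*(-276) = (-48 - 52)*(-276) = -100*(-276) = 27600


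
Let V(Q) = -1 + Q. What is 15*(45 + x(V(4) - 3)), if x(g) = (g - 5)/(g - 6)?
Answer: 1375/2 ≈ 687.50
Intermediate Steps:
x(g) = (-5 + g)/(-6 + g)
15*(45 + x(V(4) - 3)) = 15*(45 + (-5 + ((-1 + 4) - 3))/(-6 + ((-1 + 4) - 3))) = 15*(45 + (-5 + (3 - 3))/(-6 + (3 - 3))) = 15*(45 + (-5 + 0)/(-6 + 0)) = 15*(45 - 5/(-6)) = 15*(45 - ⅙*(-5)) = 15*(45 + ⅚) = 15*(275/6) = 1375/2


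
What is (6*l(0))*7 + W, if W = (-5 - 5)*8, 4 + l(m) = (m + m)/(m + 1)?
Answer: -248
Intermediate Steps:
l(m) = -4 + 2*m/(1 + m) (l(m) = -4 + (m + m)/(m + 1) = -4 + (2*m)/(1 + m) = -4 + 2*m/(1 + m))
W = -80 (W = -10*8 = -80)
(6*l(0))*7 + W = (6*(2*(-2 - 1*0)/(1 + 0)))*7 - 80 = (6*(2*(-2 + 0)/1))*7 - 80 = (6*(2*1*(-2)))*7 - 80 = (6*(-4))*7 - 80 = -24*7 - 80 = -168 - 80 = -248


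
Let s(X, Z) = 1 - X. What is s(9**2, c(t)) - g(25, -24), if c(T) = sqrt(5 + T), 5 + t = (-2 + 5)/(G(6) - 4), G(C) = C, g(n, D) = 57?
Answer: -137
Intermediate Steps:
t = -7/2 (t = -5 + (-2 + 5)/(6 - 4) = -5 + 3/2 = -7/2 ≈ -3.5000)
s(9**2, c(t)) - g(25, -24) = (1 - 1*9**2) - 1*57 = (1 - 1*81) - 57 = (1 - 81) - 57 = -80 - 57 = -137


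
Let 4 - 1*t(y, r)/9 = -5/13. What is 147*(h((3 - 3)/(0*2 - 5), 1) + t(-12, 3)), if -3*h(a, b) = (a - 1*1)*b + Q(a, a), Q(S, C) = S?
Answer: 76048/13 ≈ 5849.8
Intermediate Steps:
t(y, r) = 513/13 (t(y, r) = 36 - (-45)/13 = 36 - 9*(-5/13) = 36 + 45/13 = 513/13)
h(a, b) = -a/3 - b*(-1 + a)/3 (h(a, b) = -((a - 1*1)*b + a)/3 = -((a - 1)*b + a)/3 = -((-1 + a)*b + a)/3 = -(b*(-1 + a) + a)/3 = -(a + b*(-1 + a))/3 = -a/3 - b*(-1 + a)/3)
147*(h((3 - 3)/(0*2 - 5), 1) + t(-12, 3)) = 147*((-(3 - 3)/(3*(0*2 - 5)) + (⅓)*1 - ⅓*(3 - 3)/(0*2 - 5)*1) + 513/13) = 147*((-0/(0 - 5) + ⅓ - ⅓*0/(0 - 5)*1) + 513/13) = 147*((-0/(-5) + ⅓ - ⅓*0/(-5)*1) + 513/13) = 147*((-0*(-1)/5 + ⅓ - ⅓*0*(-⅕)*1) + 513/13) = 147*((-⅓*0 + ⅓ - ⅓*0*1) + 513/13) = 147*((0 + ⅓ + 0) + 513/13) = 147*(⅓ + 513/13) = 147*(1552/39) = 76048/13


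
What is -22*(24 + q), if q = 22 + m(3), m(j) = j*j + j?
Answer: -1276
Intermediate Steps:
m(j) = j + j**2 (m(j) = j**2 + j = j + j**2)
q = 34 (q = 22 + 3*(1 + 3) = 22 + 3*4 = 22 + 12 = 34)
-22*(24 + q) = -22*(24 + 34) = -22*58 = -1276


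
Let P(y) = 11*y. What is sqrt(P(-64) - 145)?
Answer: I*sqrt(849) ≈ 29.138*I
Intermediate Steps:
sqrt(P(-64) - 145) = sqrt(11*(-64) - 145) = sqrt(-704 - 145) = sqrt(-849) = I*sqrt(849)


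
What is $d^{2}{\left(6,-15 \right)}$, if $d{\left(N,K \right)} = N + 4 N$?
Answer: $900$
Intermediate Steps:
$d{\left(N,K \right)} = 5 N$
$d^{2}{\left(6,-15 \right)} = \left(5 \cdot 6\right)^{2} = 30^{2} = 900$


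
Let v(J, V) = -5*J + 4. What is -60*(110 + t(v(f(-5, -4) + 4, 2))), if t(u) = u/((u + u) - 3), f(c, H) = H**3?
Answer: -802248/121 ≈ -6630.1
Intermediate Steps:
v(J, V) = 4 - 5*J
t(u) = u/(-3 + 2*u) (t(u) = u/(2*u - 3) = u/(-3 + 2*u))
-60*(110 + t(v(f(-5, -4) + 4, 2))) = -60*(110 + (4 - 5*((-4)**3 + 4))/(-3 + 2*(4 - 5*((-4)**3 + 4)))) = -60*(110 + (4 - 5*(-64 + 4))/(-3 + 2*(4 - 5*(-64 + 4)))) = -60*(110 + (4 - 5*(-60))/(-3 + 2*(4 - 5*(-60)))) = -60*(110 + (4 + 300)/(-3 + 2*(4 + 300))) = -60*(110 + 304/(-3 + 2*304)) = -60*(110 + 304/(-3 + 608)) = -60*(110 + 304/605) = -60*66854/605 = -802248/121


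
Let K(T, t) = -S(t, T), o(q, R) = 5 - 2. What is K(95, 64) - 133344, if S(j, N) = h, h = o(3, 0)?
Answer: -133347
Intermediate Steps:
o(q, R) = 3
h = 3
S(j, N) = 3
K(T, t) = -3 (K(T, t) = -1*3 = -3)
K(95, 64) - 133344 = -3 - 133344 = -133347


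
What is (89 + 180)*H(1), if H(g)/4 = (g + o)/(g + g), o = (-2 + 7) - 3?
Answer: 1614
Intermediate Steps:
o = 2 (o = 5 - 3 = 2)
H(g) = 2*(2 + g)/g (H(g) = 4*((g + 2)/(g + g)) = 4*((2 + g)/((2*g))) = 4*((2 + g)*(1/(2*g))) = 4*((2 + g)/(2*g)) = 2*(2 + g)/g)
(89 + 180)*H(1) = (89 + 180)*(2 + 4/1) = 269*(2 + 4*1) = 269*(2 + 4) = 269*6 = 1614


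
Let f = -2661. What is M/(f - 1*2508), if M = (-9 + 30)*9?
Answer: -63/1723 ≈ -0.036564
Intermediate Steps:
M = 189 (M = 21*9 = 189)
M/(f - 1*2508) = 189/(-2661 - 1*2508) = 189/(-2661 - 2508) = 189/(-5169) = 189*(-1/5169) = -63/1723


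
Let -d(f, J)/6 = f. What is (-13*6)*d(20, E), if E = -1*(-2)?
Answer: 9360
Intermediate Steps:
E = 2
d(f, J) = -6*f
(-13*6)*d(20, E) = (-13*6)*(-6*20) = -78*(-120) = 9360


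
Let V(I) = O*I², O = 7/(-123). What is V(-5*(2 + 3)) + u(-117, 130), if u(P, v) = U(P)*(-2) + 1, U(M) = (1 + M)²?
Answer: -3314428/123 ≈ -26947.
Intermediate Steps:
O = -7/123 (O = 7*(-1/123) = -7/123 ≈ -0.056911)
u(P, v) = 1 - 2*(1 + P)² (u(P, v) = (1 + P)²*(-2) + 1 = -2*(1 + P)² + 1 = 1 - 2*(1 + P)²)
V(I) = -7*I²/123
V(-5*(2 + 3)) + u(-117, 130) = -7*25*(2 + 3)²/123 + (1 - 2*(1 - 117)²) = -7*(-5*5)²/123 + (1 - 2*(-116)²) = -7/123*(-25)² + (1 - 2*13456) = -7/123*625 + (1 - 26912) = -4375/123 - 26911 = -3314428/123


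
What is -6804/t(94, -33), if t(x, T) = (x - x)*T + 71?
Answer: -6804/71 ≈ -95.831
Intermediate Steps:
t(x, T) = 71 (t(x, T) = 0*T + 71 = 0 + 71 = 71)
-6804/t(94, -33) = -6804/71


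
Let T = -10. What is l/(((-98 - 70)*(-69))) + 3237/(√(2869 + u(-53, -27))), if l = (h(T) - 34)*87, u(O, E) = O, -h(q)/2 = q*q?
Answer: -1131/644 + 3237*√11/176 ≈ 59.243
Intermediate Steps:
h(q) = -2*q² (h(q) = -2*q*q = -2*q²)
l = -20358 (l = (-2*(-10)² - 34)*87 = (-2*100 - 34)*87 = (-200 - 34)*87 = -234*87 = -20358)
l/(((-98 - 70)*(-69))) + 3237/(√(2869 + u(-53, -27))) = -20358*(-1/(69*(-98 - 70))) + 3237/(√(2869 - 53)) = -20358/((-168*(-69))) + 3237/(√2816) = -20358/11592 + 3237/((16*√11)) = -20358*1/11592 + 3237*(√11/176) = -1131/644 + 3237*√11/176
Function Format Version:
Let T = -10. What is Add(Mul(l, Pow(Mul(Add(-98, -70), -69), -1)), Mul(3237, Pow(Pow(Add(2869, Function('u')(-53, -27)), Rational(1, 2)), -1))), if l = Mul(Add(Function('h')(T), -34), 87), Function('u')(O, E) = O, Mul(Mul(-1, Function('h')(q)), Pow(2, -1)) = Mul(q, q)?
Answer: Add(Rational(-1131, 644), Mul(Rational(3237, 176), Pow(11, Rational(1, 2)))) ≈ 59.243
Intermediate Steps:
Function('h')(q) = Mul(-2, Pow(q, 2)) (Function('h')(q) = Mul(-2, Mul(q, q)) = Mul(-2, Pow(q, 2)))
l = -20358 (l = Mul(Add(Mul(-2, Pow(-10, 2)), -34), 87) = Mul(Add(Mul(-2, 100), -34), 87) = Mul(Add(-200, -34), 87) = Mul(-234, 87) = -20358)
Add(Mul(l, Pow(Mul(Add(-98, -70), -69), -1)), Mul(3237, Pow(Pow(Add(2869, Function('u')(-53, -27)), Rational(1, 2)), -1))) = Add(Mul(-20358, Pow(Mul(Add(-98, -70), -69), -1)), Mul(3237, Pow(Pow(Add(2869, -53), Rational(1, 2)), -1))) = Add(Mul(-20358, Pow(Mul(-168, -69), -1)), Mul(3237, Pow(Pow(2816, Rational(1, 2)), -1))) = Add(Mul(-20358, Pow(11592, -1)), Mul(3237, Pow(Mul(16, Pow(11, Rational(1, 2))), -1))) = Add(Mul(-20358, Rational(1, 11592)), Mul(3237, Mul(Rational(1, 176), Pow(11, Rational(1, 2))))) = Add(Rational(-1131, 644), Mul(Rational(3237, 176), Pow(11, Rational(1, 2))))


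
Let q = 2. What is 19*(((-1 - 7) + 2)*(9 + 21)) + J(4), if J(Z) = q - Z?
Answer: -3422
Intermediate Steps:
J(Z) = 2 - Z
19*(((-1 - 7) + 2)*(9 + 21)) + J(4) = 19*(((-1 - 7) + 2)*(9 + 21)) + (2 - 1*4) = 19*((-8 + 2)*30) + (2 - 4) = 19*(-6*30) - 2 = 19*(-180) - 2 = -3420 - 2 = -3422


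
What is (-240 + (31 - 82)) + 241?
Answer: -50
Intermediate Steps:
(-240 + (31 - 82)) + 241 = (-240 - 51) + 241 = -291 + 241 = -50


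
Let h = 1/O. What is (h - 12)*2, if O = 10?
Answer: -119/5 ≈ -23.800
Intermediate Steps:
h = 1/10 ≈ 0.10000
(h - 12)*2 = (1/10 - 12)*2 = -119/10*2 = -119/5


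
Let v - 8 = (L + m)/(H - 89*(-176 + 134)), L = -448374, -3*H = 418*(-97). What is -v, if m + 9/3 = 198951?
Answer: 167099/25880 ≈ 6.4567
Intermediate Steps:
m = 198948 (m = -3 + 198951 = 198948)
H = 40546/3 (H = -418*(-97)/3 = -⅓*(-40546) = 40546/3 ≈ 13515.)
v = -167099/25880 (v = 8 + (-448374 + 198948)/(40546/3 - 89*(-176 + 134)) = 8 - 249426/(40546/3 - 89*(-42)) = 8 - 249426/(40546/3 + 3738) = 8 - 249426/51760/3 = 8 - 249426*3/51760 = 8 - 374139/25880 = -167099/25880 ≈ -6.4567)
-v = -1*(-167099/25880) = 167099/25880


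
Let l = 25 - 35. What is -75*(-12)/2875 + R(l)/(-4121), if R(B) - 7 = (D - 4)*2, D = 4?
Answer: 147551/473915 ≈ 0.31134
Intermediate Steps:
l = -10
R(B) = 7 (R(B) = 7 + (4 - 4)*2 = 7 + 0*2 = 7 + 0 = 7)
-75*(-12)/2875 + R(l)/(-4121) = -75*(-12)/2875 + 7/(-4121) = 900*(1/2875) + 7*(-1/4121) = 36/115 - 7/4121 = 147551/473915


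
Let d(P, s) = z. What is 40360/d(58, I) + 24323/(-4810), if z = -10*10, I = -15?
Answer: -151203/370 ≈ -408.66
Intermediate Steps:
z = -100
d(P, s) = -100
40360/d(58, I) + 24323/(-4810) = 40360/(-100) + 24323/(-4810) = 40360*(-1/100) + 24323*(-1/4810) = -2018/5 - 1871/370 = -151203/370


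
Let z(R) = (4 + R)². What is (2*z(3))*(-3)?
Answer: -294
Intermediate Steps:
(2*z(3))*(-3) = (2*(4 + 3)²)*(-3) = (2*7²)*(-3) = (2*49)*(-3) = 98*(-3) = -294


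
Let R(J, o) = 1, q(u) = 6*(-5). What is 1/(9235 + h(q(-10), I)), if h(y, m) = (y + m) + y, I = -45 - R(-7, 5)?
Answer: 1/9129 ≈ 0.00010954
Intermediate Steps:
q(u) = -30
I = -46 (I = -45 - 1*1 = -45 - 1 = -46)
h(y, m) = m + 2*y (h(y, m) = (m + y) + y = m + 2*y)
1/(9235 + h(q(-10), I)) = 1/(9235 + (-46 + 2*(-30))) = 1/(9235 + (-46 - 60)) = 1/(9235 - 106) = 1/9129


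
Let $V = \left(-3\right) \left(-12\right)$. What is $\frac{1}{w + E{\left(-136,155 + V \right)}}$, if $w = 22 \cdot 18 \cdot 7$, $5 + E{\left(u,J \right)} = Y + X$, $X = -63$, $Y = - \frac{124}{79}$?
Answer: $\frac{79}{213492} \approx 0.00037004$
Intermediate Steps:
$Y = - \frac{124}{79}$ ($Y = \left(-124\right) \frac{1}{79} = - \frac{124}{79} \approx -1.5696$)
$V = 36$
$E{\left(u,J \right)} = - \frac{5496}{79}$ ($E{\left(u,J \right)} = -5 - \frac{5101}{79} = - \frac{5496}{79}$)
$w = 2772$ ($w = 396 \cdot 7 = 2772$)
$\frac{1}{w + E{\left(-136,155 + V \right)}} = \frac{1}{2772 - \frac{5496}{79}} = \frac{1}{\frac{213492}{79}} = \frac{79}{213492}$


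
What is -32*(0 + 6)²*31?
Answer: -35712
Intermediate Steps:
-32*(0 + 6)²*31 = -32*6²*31 = -32*36*31 = -1152*31 = -35712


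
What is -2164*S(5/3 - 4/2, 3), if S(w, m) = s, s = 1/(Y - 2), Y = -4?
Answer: 1082/3 ≈ 360.67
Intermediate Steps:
s = -⅙ (s = 1/(-4 - 2) = 1/(-6) = -⅙ ≈ -0.16667)
S(w, m) = -⅙
-2164*S(5/3 - 4/2, 3) = -2164*(-⅙) = 1082/3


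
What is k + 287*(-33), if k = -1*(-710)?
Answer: -8761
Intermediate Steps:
k = 710
k + 287*(-33) = 710 + 287*(-33) = 710 - 9471 = -8761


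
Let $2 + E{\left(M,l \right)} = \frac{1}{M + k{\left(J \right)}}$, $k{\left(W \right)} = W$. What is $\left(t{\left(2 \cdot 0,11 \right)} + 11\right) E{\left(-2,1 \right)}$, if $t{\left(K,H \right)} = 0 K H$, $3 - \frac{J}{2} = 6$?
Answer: $- \frac{187}{8} \approx -23.375$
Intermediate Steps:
$J = -6$ ($J = 6 - 12 = -6$)
$t{\left(K,H \right)} = 0$ ($t{\left(K,H \right)} = 0 H = 0$)
$E{\left(M,l \right)} = -2 + \frac{1}{-6 + M}$ ($E{\left(M,l \right)} = -2 + \frac{1}{M - 6} = -2 + \frac{1}{-6 + M}$)
$\left(t{\left(2 \cdot 0,11 \right)} + 11\right) E{\left(-2,1 \right)} = \left(0 + 11\right) \frac{13 - -4}{-6 - 2} = 11 \frac{13 + 4}{-8} = 11 \left(\left(- \frac{1}{8}\right) 17\right) = 11 \left(- \frac{17}{8}\right) = - \frac{187}{8}$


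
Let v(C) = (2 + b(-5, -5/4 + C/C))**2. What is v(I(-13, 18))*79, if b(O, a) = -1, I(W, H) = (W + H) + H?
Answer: 79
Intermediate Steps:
I(W, H) = W + 2*H (I(W, H) = (H + W) + H = W + 2*H)
v(C) = 1 (v(C) = (2 - 1)**2 = 1**2 = 1)
v(I(-13, 18))*79 = 1*79 = 79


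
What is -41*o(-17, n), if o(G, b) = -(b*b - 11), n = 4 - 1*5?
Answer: -410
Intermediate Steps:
n = -1 (n = 4 - 5 = -1)
o(G, b) = 11 - b² (o(G, b) = -(b² - 11) = -(-11 + b²) = 11 - b²)
-41*o(-17, n) = -41*(11 - 1*(-1)²) = -41*(11 - 1*1) = -41*(11 - 1) = -41*10 = -410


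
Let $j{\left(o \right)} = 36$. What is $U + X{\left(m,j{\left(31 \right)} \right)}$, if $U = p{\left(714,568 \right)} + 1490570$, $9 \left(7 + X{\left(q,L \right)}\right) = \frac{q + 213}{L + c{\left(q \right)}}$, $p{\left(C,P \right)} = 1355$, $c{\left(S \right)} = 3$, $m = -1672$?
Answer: $\frac{523661759}{351} \approx 1.4919 \cdot 10^{6}$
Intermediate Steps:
$X{\left(q,L \right)} = -7 + \frac{213 + q}{9 \left(3 + L\right)}$ ($X{\left(q,L \right)} = -7 + \frac{\left(q + 213\right) \frac{1}{L + 3}}{9} = -7 + \frac{\left(213 + q\right) \frac{1}{3 + L}}{9} = -7 + \frac{\frac{1}{3 + L} \left(213 + q\right)}{9} = -7 + \frac{213 + q}{9 \left(3 + L\right)}$)
$U = 1491925$ ($U = 1355 + 1490570 = 1491925$)
$U + X{\left(m,j{\left(31 \right)} \right)} = 1491925 + \frac{24 - 1672 - 2268}{9 \left(3 + 36\right)} = 1491925 + \frac{24 - 1672 - 2268}{9 \cdot 39} = 1491925 + \frac{1}{9} \cdot \frac{1}{39} \left(-3916\right) = 1491925 - \frac{3916}{351} = \frac{523661759}{351}$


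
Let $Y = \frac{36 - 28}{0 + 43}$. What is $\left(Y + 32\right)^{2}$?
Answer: $\frac{1915456}{1849} \approx 1035.9$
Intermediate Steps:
$Y = \frac{8}{43} \approx 0.18605$
$\left(Y + 32\right)^{2} = \left(\frac{8}{43} + 32\right)^{2} = \left(\frac{1384}{43}\right)^{2} = \frac{1915456}{1849}$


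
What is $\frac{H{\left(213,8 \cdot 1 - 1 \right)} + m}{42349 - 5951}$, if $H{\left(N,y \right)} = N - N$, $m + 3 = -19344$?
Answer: $- \frac{19347}{36398} \approx -0.53154$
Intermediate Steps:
$m = -19347$ ($m = -3 - 19344 = -19347$)
$H{\left(N,y \right)} = 0$
$\frac{H{\left(213,8 \cdot 1 - 1 \right)} + m}{42349 - 5951} = \frac{0 - 19347}{42349 - 5951} = - \frac{19347}{36398}$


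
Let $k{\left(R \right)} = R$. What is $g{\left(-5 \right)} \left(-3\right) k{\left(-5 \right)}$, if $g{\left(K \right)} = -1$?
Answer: $-15$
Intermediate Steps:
$g{\left(-5 \right)} \left(-3\right) k{\left(-5 \right)} = \left(-1\right) \left(-3\right) \left(-5\right) = 3 \left(-5\right) = -15$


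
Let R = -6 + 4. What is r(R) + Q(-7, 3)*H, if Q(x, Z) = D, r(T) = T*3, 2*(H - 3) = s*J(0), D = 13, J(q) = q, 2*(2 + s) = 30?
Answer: 33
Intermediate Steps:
s = 13 (s = -2 + (1/2)*30 = -2 + 15 = 13)
H = 3 (H = 3 + (13*0)/2 = 3 + (1/2)*0 = 3 + 0 = 3)
R = -2
r(T) = 3*T
Q(x, Z) = 13
r(R) + Q(-7, 3)*H = 3*(-2) + 13*3 = -6 + 39 = 33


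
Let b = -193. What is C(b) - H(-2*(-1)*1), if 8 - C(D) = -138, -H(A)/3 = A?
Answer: 152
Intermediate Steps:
H(A) = -3*A
C(D) = 146 (C(D) = 8 - 1*(-138) = 8 + 138 = 146)
C(b) - H(-2*(-1)*1) = 146 - (-3)*-2*(-1)*1 = 146 - (-3)*2*1 = 146 - (-3)*2 = 146 - 1*(-6) = 146 + 6 = 152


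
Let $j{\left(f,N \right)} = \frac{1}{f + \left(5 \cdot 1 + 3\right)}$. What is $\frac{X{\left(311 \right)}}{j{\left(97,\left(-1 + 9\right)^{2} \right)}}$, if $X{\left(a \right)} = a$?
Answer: $32655$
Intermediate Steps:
$j{\left(f,N \right)} = \frac{1}{8 + f}$ ($j{\left(f,N \right)} = \frac{1}{f + \left(5 + 3\right)} = \frac{1}{f + 8} = \frac{1}{8 + f}$)
$\frac{X{\left(311 \right)}}{j{\left(97,\left(-1 + 9\right)^{2} \right)}} = \frac{311}{\frac{1}{8 + 97}} = \frac{311}{\frac{1}{105}} = 311 \frac{1}{\frac{1}{105}} = 311 \cdot 105 = 32655$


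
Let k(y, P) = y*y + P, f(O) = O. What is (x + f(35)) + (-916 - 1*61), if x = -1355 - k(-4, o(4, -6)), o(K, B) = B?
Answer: -2307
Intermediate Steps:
k(y, P) = P + y² (k(y, P) = y² + P = P + y²)
x = -1365 (x = -1355 - (-6 + (-4)²) = -1355 - (-6 + 16) = -1355 - 1*10 = -1355 - 10 = -1365)
(x + f(35)) + (-916 - 1*61) = (-1365 + 35) + (-916 - 1*61) = -1330 + (-916 - 61) = -1330 - 977 = -2307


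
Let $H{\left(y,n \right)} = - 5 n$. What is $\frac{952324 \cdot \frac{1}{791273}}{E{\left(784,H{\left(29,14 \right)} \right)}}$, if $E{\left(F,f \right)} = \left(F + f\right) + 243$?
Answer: $\frac{952324}{757248261} \approx 0.0012576$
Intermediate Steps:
$E{\left(F,f \right)} = 243 + F + f$
$\frac{952324 \cdot \frac{1}{791273}}{E{\left(784,H{\left(29,14 \right)} \right)}} = \frac{952324 \cdot \frac{1}{791273}}{243 + 784 - 70} = \frac{952324}{791273 \cdot 957} = \frac{952324}{791273} \cdot \frac{1}{957} = \frac{952324}{757248261}$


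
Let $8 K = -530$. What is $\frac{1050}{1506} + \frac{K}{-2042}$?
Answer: $\frac{1495915}{2050168} \approx 0.72965$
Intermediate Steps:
$K = - \frac{265}{4}$ ($K = \frac{1}{8} \left(-530\right) = - \frac{265}{4} \approx -66.25$)
$\frac{1050}{1506} + \frac{K}{-2042} = \frac{1050}{1506} - \frac{265}{4 \left(-2042\right)} = 1050 \cdot \frac{1}{1506} - - \frac{265}{8168} = \frac{175}{251} + \frac{265}{8168} = \frac{1495915}{2050168}$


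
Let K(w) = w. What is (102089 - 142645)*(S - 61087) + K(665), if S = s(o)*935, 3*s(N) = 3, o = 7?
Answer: 2439525177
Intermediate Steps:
s(N) = 1 (s(N) = (⅓)*3 = 1)
S = 935 (S = 1*935 = 935)
(102089 - 142645)*(S - 61087) + K(665) = (102089 - 142645)*(935 - 61087) + 665 = -40556*(-60152) + 665 = 2439524512 + 665 = 2439525177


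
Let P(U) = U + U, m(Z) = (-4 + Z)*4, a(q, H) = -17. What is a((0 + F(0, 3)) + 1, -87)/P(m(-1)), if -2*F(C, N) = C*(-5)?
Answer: 17/40 ≈ 0.42500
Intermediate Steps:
F(C, N) = 5*C/2 (F(C, N) = -C*(-5)/2 = -(-5)*C/2 = 5*C/2)
m(Z) = -16 + 4*Z
P(U) = 2*U
a((0 + F(0, 3)) + 1, -87)/P(m(-1)) = -17*1/(2*(-16 + 4*(-1))) = -17*1/(2*(-16 - 4)) = -17/(2*(-20)) = -17/(-40) = -17*(-1/40) = 17/40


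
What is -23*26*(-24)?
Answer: 14352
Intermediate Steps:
-23*26*(-24) = -598*(-24) = 14352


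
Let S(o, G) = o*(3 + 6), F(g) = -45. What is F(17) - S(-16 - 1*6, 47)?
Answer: 153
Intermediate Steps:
S(o, G) = 9*o (S(o, G) = o*9 = 9*o)
F(17) - S(-16 - 1*6, 47) = -45 - 9*(-16 - 1*6) = -45 - 9*(-16 - 6) = -45 - 9*(-22) = -45 - 1*(-198) = -45 + 198 = 153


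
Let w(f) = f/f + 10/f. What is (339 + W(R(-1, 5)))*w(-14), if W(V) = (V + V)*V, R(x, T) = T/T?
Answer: 682/7 ≈ 97.429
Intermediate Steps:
R(x, T) = 1
w(f) = 1 + 10/f
W(V) = 2*V² (W(V) = (2*V)*V = 2*V²)
(339 + W(R(-1, 5)))*w(-14) = (339 + 2*1²)*((10 - 14)/(-14)) = (339 + 2*1)*(-1/14*(-4)) = (339 + 2)*(2/7) = 341*(2/7) = 682/7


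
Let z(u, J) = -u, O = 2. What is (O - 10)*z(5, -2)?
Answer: 40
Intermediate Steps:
(O - 10)*z(5, -2) = (2 - 10)*(-1*5) = -8*(-5) = 40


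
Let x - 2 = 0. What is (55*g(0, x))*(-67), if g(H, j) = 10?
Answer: -36850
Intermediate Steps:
x = 2 (x = 2 + 0 = 2)
(55*g(0, x))*(-67) = (55*10)*(-67) = 550*(-67) = -36850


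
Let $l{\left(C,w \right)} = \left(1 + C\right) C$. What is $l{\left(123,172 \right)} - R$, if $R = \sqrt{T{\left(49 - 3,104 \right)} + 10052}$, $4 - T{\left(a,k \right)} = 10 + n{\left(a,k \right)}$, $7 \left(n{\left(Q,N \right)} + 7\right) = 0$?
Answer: $15252 - 3 \sqrt{1117} \approx 15152.0$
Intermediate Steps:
$n{\left(Q,N \right)} = -7$ ($n{\left(Q,N \right)} = -7 + \frac{1}{7} \cdot 0 = -7 + 0 = -7$)
$T{\left(a,k \right)} = 1$ ($T{\left(a,k \right)} = 4 - \left(10 - 7\right) = 4 - 3 = 1$)
$l{\left(C,w \right)} = C \left(1 + C\right)$
$R = 3 \sqrt{1117}$ ($R = \sqrt{1 + 10052} = \sqrt{10053} = 3 \sqrt{1117} \approx 100.26$)
$l{\left(123,172 \right)} - R = 123 \left(1 + 123\right) - 3 \sqrt{1117} = 123 \cdot 124 - 3 \sqrt{1117} = 15252 - 3 \sqrt{1117}$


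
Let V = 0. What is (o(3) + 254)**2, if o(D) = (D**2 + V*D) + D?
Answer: 70756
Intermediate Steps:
o(D) = D + D**2 (o(D) = (D**2 + 0*D) + D = (D**2 + 0) + D = D**2 + D = D + D**2)
(o(3) + 254)**2 = (3*(1 + 3) + 254)**2 = (3*4 + 254)**2 = (12 + 254)**2 = 266**2 = 70756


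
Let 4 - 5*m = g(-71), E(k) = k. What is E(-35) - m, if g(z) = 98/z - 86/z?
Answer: -12721/355 ≈ -35.834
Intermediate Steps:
g(z) = 12/z
m = 296/355 (m = 4/5 - 12/(5*(-71)) = 4/5 - 12*(-1)/(5*71) = 4/5 - 1/5*(-12/71) = 4/5 + 12/355 = 296/355 ≈ 0.83380)
E(-35) - m = -35 - 1*296/355 = -35 - 296/355 = -12721/355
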